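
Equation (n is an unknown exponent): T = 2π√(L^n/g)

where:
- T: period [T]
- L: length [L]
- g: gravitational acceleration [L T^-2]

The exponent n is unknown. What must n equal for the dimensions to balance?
n = 1

T has dimensions [T]; L has dimensions [L].
With n = 1: 2π√(L^1/g) has dimensions [T], matching the LHS ✓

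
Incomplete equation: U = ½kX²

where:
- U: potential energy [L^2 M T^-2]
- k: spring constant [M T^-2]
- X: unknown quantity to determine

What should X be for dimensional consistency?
X = x (displacement), dimensions [L]

U has dimensions [L^2 M T^-2]; the rest of the RHS (½k) has dimensions [M T^-2].
So X² must have dimensions [L^2], i.e. X has dimensions [L] — X = x (displacement).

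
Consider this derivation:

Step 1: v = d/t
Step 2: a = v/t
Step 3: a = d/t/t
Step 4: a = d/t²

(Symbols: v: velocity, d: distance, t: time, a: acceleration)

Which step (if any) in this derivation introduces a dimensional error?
No step introduces an error — all steps are dimensionally consistent.

Step 1: v = d/t → LHS [L T^-1], RHS [L T^-1] ✓
Step 2: a = v/t → LHS [L T^-2], RHS [L T^-2] ✓
Step 3: a = d/t/t → LHS [L T^-2], RHS [L T^-2] ✓
Step 4: a = d/t² → LHS [L T^-2], RHS [L T^-2] ✓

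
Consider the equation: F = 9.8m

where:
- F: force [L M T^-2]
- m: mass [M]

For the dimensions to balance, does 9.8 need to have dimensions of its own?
Yes

F has dimensions [L M T^-2], while m alone has dimensions [M]. For the equation to balance, the factor 9.8 must carry dimensions [L T^-2] — it is a dimensional constant (a numerical value of a physical quantity with its units suppressed), not a pure number.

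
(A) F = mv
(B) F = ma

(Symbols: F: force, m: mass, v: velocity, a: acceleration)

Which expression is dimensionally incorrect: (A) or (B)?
(A)

(A) F = mv: LHS [L M T^-2], RHS [L M T^-1] ✗
(B) F = ma: LHS [L M T^-2], RHS [L M T^-2] ✓

Expression (A) F = mv is dimensionally incorrect.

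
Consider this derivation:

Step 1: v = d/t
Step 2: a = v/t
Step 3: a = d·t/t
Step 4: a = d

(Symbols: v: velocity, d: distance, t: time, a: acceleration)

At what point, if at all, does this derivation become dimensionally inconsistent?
Step 3

Step 1: v = d/t → LHS [L T^-1], RHS [L T^-1] ✓
Step 2: a = v/t → LHS [L T^-2], RHS [L T^-2] ✓
Step 3: a = d·t/t → LHS [L T^-2], RHS [L] ✗

The first dimensional inconsistency appears in step 3: a = d·t/t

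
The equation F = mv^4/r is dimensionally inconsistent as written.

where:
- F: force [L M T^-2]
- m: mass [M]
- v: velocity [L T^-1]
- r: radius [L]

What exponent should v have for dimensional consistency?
The exponent of v should be 2: F = mv^2/r

The LHS F has dimensions [L M T^-2]; v has dimensions [L T^-1].
As written, the RHS mv^4/r (exponent 4 on v) has dimensions [L^3 M T^-4], which does not match.
With exponent 2, the RHS mv^2/r has dimensions [L M T^-2], matching the LHS.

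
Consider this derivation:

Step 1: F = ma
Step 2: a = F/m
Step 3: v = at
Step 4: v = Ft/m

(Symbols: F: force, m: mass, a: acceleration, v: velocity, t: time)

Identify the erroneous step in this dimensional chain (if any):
No step introduces an error — all steps are dimensionally consistent.

Step 1: F = ma → LHS [L M T^-2], RHS [L M T^-2] ✓
Step 2: a = F/m → LHS [L T^-2], RHS [L T^-2] ✓
Step 3: v = at → LHS [L T^-1], RHS [L T^-1] ✓
Step 4: v = Ft/m → LHS [L T^-1], RHS [L T^-1] ✓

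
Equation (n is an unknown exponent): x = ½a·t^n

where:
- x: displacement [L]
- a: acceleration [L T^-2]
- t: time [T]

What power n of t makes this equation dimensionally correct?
n = 2

x has dimensions [L]; t has dimensions [T].
The rest of the RHS has dimensions [L T^-2], so t^n must supply [T^2].
With n = 2: ½a·t^2 has dimensions [L], matching the LHS ✓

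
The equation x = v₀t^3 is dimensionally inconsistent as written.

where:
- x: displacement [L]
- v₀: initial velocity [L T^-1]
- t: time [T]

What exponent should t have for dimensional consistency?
The exponent of t should be 1: x = v₀t

The LHS x has dimensions [L]; t has dimensions [T].
As written, the RHS v₀t^3 (exponent 3 on t) has dimensions [L T^2], which does not match.
With exponent 1, the RHS v₀t has dimensions [L], matching the LHS.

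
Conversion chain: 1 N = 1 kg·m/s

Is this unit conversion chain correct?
The chain is incorrect (it contains an error).

Incorrect: Newton is kg·m/s², not kg·m/s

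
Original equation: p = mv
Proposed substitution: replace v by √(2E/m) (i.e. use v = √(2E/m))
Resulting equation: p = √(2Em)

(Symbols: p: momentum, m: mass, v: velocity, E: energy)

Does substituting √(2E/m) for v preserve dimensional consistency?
Yes

[v] = [L T^-1] and [√(2E/m)] = [L T^-1]. These match, so the substitution replaces a quantity by one of the same dimensions and the result p = √(2Em) has LHS [L M T^-1] vs RHS [L M T^-1] — still consistent.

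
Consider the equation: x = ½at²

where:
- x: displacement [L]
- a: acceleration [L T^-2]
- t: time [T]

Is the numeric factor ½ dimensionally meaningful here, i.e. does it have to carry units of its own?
No

x has dimensions [L] and at² already has dimensions [L], so the equation balances without ½ contributing any dimensions. ½ is a pure (dimensionless) number; changing or removing it would not affect dimensional consistency.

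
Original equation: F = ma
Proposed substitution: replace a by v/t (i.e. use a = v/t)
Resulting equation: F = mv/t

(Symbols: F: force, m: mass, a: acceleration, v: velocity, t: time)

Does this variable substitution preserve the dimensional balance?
Yes

[a] = [L T^-2] and [v/t] = [L T^-2]. These match, so the substitution replaces a quantity by one of the same dimensions and the result F = mv/t has LHS [L M T^-2] vs RHS [L M T^-2] — still consistent.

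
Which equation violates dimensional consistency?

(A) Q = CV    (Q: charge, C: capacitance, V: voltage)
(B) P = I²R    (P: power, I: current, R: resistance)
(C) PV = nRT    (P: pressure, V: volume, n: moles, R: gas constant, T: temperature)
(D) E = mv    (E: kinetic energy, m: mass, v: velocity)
(D) E = mv

The equation (D) E = mv is dimensionally incorrect.

LHS (E): [L^2 M T^-2]
RHS (mv): [L M T^-1] ✗

The dimensions do not match. The other three equations balance.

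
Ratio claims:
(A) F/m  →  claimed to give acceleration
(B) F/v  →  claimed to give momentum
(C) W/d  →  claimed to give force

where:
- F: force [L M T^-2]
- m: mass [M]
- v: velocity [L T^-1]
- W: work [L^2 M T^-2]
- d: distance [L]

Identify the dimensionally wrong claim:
(B) F/v does not give momentum

(A) F/m: [L T^-2] = acceleration [L T^-2] ✓
(B) F/v: [M T^-1] ≠ momentum [L M T^-1] ✗
(C) W/d: [L M T^-2] = force [L M T^-2] ✓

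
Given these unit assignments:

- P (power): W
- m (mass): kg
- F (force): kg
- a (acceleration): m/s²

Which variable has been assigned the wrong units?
F

The variable F (force) should have units N, not kg.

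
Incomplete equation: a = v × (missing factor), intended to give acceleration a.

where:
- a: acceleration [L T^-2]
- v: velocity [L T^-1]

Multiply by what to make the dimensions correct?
1/t (inverse time), dimensions [T^-1]

a has dimensions [L T^-2] and v has dimensions [L T^-1].
The missing factor must have dimensions [L T^-2] / [L T^-1] = [T^-1], i.e. inverse time (1/t).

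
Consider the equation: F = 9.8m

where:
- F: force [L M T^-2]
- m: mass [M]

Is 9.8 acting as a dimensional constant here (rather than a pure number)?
Yes

F has dimensions [L M T^-2], while m alone has dimensions [M]. For the equation to balance, the factor 9.8 must carry dimensions [L T^-2] — it is a dimensional constant (a numerical value of a physical quantity with its units suppressed), not a pure number.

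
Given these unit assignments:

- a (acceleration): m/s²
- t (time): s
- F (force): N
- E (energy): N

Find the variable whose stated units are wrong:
E

The variable E (energy) should have units J, not N.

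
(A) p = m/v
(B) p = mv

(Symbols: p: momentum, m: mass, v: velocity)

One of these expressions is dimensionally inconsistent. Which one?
(A)

(A) p = m/v: LHS [L M T^-1], RHS [L^-1 M T] ✗
(B) p = mv: LHS [L M T^-1], RHS [L M T^-1] ✓

Expression (A) p = m/v is dimensionally incorrect.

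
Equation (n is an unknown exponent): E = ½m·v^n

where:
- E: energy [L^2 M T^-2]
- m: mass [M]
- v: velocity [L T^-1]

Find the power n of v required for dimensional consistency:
n = 2

E has dimensions [L^2 M T^-2]; v has dimensions [L T^-1].
The rest of the RHS has dimensions [M], so v^n must supply [L^2 T^-2].
With n = 2: ½m·v^2 has dimensions [L^2 M T^-2], matching the LHS ✓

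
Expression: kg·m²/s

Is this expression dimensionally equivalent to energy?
No

The expression kg·m²/s has dimensions [L^2 M T^-1], but energy has dimensions [L^2 M T^-2].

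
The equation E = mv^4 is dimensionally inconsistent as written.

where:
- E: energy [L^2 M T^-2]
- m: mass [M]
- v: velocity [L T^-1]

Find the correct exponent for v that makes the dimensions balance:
The exponent of v should be 2: E = mv^2

The LHS E has dimensions [L^2 M T^-2]; v has dimensions [L T^-1].
As written, the RHS mv^4 (exponent 4 on v) has dimensions [L^4 M T^-4], which does not match.
With exponent 2, the RHS mv^2 has dimensions [L^2 M T^-2], matching the LHS.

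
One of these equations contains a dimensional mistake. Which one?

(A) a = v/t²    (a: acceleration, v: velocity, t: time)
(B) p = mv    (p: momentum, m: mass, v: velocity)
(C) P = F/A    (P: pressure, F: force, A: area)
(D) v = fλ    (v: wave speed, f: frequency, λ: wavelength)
(A) a = v/t²

The equation (A) a = v/t² is dimensionally incorrect.

LHS (a): [L T^-2]
RHS (v/t²): [L T^-3] ✗

The dimensions do not match. The other three equations balance.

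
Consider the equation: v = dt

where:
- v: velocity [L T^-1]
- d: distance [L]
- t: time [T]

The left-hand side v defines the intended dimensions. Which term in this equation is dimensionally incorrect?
The right-hand side term dt

v has dimensions [L T^-1], but dt has dimensions [L T], so the term dt is dimensionally wrong for v.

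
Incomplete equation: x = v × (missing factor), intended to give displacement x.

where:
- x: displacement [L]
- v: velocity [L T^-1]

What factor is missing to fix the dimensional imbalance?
t (time), dimensions [T]

x has dimensions [L] and v has dimensions [L T^-1].
The missing factor must have dimensions [L] / [L T^-1] = [T], i.e. time (t).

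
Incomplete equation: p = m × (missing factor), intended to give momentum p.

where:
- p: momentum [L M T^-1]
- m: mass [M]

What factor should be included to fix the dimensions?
v (velocity), dimensions [L T^-1]

p has dimensions [L M T^-1] and m has dimensions [M].
The missing factor must have dimensions [L M T^-1] / [M] = [L T^-1], i.e. velocity (v).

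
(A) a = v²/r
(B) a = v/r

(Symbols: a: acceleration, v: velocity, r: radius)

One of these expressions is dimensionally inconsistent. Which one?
(B)

(A) a = v²/r: LHS [L T^-2], RHS [L T^-2] ✓
(B) a = v/r: LHS [L T^-2], RHS [T^-1] ✗

Expression (B) a = v/r is dimensionally incorrect.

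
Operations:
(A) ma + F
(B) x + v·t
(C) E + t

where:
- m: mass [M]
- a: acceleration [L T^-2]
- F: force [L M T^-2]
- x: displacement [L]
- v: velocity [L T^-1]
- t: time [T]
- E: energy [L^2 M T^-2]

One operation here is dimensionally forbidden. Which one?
(C) E + t

(A) ma + F: ma [L M T^-2] and F [L M T^-2] — same dimensions ✓
(B) x + v·t: x [L] and v·t [L] — same dimensions ✓
(C) E + t: E [L^2 M T^-2] and t [T] — different dimensions cannot be added/subtracted ✗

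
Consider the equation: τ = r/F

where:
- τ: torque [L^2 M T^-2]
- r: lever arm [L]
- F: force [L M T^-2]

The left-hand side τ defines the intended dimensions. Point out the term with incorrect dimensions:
The right-hand side term r/F

τ has dimensions [L^2 M T^-2], but r/F has dimensions [M^-1 T^2], so the term r/F is dimensionally wrong for τ.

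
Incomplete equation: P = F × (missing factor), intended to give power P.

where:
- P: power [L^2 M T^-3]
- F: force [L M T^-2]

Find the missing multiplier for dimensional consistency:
v (velocity), dimensions [L T^-1]

P has dimensions [L^2 M T^-3] and F has dimensions [L M T^-2].
The missing factor must have dimensions [L^2 M T^-3] / [L M T^-2] = [L T^-1], i.e. velocity (v).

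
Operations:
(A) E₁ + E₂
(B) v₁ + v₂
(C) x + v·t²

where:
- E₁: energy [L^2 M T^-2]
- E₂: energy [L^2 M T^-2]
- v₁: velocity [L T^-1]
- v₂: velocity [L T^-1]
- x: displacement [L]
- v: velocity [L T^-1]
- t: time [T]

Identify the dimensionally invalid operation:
(C) x + v·t²

(A) E₁ + E₂: E₁ [L^2 M T^-2] and E₂ [L^2 M T^-2] — same dimensions ✓
(B) v₁ + v₂: v₁ [L T^-1] and v₂ [L T^-1] — same dimensions ✓
(C) x + v·t²: x [L] and v·t² [L T] — different dimensions cannot be added/subtracted ✗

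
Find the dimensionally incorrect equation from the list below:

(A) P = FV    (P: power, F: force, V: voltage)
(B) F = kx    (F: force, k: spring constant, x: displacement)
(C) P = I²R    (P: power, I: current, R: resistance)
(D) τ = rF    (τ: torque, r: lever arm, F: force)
(A) P = FV

The equation (A) P = FV is dimensionally incorrect.

LHS (P): [L^2 M T^-3]
RHS (FV): [I^-1 L^3 M^2 T^-5] ✗

The dimensions do not match. The other three equations balance.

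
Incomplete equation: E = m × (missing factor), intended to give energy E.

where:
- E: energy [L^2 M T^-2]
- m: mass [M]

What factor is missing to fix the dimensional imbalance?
v² (velocity squared), dimensions [L^2 T^-2]

E has dimensions [L^2 M T^-2] and m has dimensions [M].
The missing factor must have dimensions [L^2 M T^-2] / [M] = [L^2 T^-2], i.e. velocity squared (v²).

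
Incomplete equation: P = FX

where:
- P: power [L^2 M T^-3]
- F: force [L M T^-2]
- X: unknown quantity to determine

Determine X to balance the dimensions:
X = v (velocity), dimensions [L T^-1]

P has dimensions [L^2 M T^-3]; the rest of the RHS (F) has dimensions [L M T^-2].
So X must have dimensions [L T^-1] — X = v (velocity).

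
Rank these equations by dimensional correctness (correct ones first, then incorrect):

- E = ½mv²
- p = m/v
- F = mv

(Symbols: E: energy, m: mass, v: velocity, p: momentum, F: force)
Dimensionally correct: E = ½mv²
Dimensionally incorrect: p = m/v, F = mv
Ordered (correct first, then incorrect): E = ½mv², p = m/v, F = mv

- E = ½mv²: LHS [L^2 M T^-2], RHS [L^2 M T^-2] → correct ✓
- p = m/v: LHS [L M T^-1], RHS [L^-1 M T] → incorrect ✗
- F = mv: LHS [L M T^-2], RHS [L M T^-1] → incorrect ✗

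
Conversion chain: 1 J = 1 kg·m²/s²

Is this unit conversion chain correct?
The chain is correct (no errors).

Correct: Joule is defined as kg·m²/s²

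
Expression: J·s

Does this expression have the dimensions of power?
No

The expression J·s has dimensions [L^2 M T^-1], but power has dimensions [L^2 M T^-3].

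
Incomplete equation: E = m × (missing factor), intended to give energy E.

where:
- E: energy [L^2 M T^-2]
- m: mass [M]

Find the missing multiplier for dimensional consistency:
v² (velocity squared), dimensions [L^2 T^-2]

E has dimensions [L^2 M T^-2] and m has dimensions [M].
The missing factor must have dimensions [L^2 M T^-2] / [M] = [L^2 T^-2], i.e. velocity squared (v²).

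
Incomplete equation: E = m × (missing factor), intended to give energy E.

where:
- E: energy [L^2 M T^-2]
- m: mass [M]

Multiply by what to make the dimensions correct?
v² (velocity squared), dimensions [L^2 T^-2]

E has dimensions [L^2 M T^-2] and m has dimensions [M].
The missing factor must have dimensions [L^2 M T^-2] / [M] = [L^2 T^-2], i.e. velocity squared (v²).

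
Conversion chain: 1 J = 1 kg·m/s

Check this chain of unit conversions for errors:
The chain is incorrect (it contains an error).

Incorrect: Joule is kg·m²/s², not kg·m/s (that is momentum)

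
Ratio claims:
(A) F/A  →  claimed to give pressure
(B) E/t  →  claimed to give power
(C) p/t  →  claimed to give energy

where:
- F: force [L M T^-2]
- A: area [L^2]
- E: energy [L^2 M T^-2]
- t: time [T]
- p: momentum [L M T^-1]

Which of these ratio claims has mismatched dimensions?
(C) p/t does not give energy

(A) F/A: [L^-1 M T^-2] = pressure [L^-1 M T^-2] ✓
(B) E/t: [L^2 M T^-3] = power [L^2 M T^-3] ✓
(C) p/t: [L M T^-2] ≠ energy [L^2 M T^-2] ✗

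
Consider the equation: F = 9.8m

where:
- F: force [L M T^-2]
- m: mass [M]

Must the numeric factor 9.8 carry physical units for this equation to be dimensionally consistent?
Yes

F has dimensions [L M T^-2], while m alone has dimensions [M]. For the equation to balance, the factor 9.8 must carry dimensions [L T^-2] — it is a dimensional constant (a numerical value of a physical quantity with its units suppressed), not a pure number.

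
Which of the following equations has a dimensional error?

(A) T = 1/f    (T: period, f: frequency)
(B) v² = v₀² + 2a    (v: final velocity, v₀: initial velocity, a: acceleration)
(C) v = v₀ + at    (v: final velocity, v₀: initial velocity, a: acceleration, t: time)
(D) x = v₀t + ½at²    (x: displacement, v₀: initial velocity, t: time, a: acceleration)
(B) v² = v₀² + 2a

The equation (B) v² = v₀² + 2a is dimensionally incorrect.

LHS (v²): [L^2 T^-2]
RHS terms:
  - v₀²: [L^2 T^-2] ✓
  - 2a: [L T^-2] ✗ (does not match LHS)

The dimensions do not match. The other three equations balance.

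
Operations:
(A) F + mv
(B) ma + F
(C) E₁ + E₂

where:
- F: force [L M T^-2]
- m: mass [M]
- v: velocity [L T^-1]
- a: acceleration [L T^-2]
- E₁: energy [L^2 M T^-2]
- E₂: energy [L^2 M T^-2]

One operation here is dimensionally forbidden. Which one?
(A) F + mv

(A) F + mv: F [L M T^-2] and mv [L M T^-1] — different dimensions cannot be added/subtracted ✗
(B) ma + F: ma [L M T^-2] and F [L M T^-2] — same dimensions ✓
(C) E₁ + E₂: E₁ [L^2 M T^-2] and E₂ [L^2 M T^-2] — same dimensions ✓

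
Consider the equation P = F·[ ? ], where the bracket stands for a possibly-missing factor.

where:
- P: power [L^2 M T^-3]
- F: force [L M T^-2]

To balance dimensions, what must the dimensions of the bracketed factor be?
[L T^-1] — velocity (e.g. v)

P has dimensions [L^2 M T^-3]; F has dimensions [L M T^-2].
The bracketed factor must supply [L^2 M T^-3] / [L M T^-2] = [L T^-1].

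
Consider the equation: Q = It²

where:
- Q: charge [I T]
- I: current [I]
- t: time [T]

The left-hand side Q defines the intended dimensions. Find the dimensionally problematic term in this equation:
The right-hand side term It²

Q has dimensions [I T], but It² has dimensions [I T^2], so the term It² is dimensionally wrong for Q.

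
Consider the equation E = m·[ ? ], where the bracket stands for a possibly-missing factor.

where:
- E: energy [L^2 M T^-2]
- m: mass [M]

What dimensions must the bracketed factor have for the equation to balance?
[L^2 T^-2] — velocity squared (e.g. v²)

E has dimensions [L^2 M T^-2]; m has dimensions [M].
The bracketed factor must supply [L^2 M T^-2] / [M] = [L^2 T^-2].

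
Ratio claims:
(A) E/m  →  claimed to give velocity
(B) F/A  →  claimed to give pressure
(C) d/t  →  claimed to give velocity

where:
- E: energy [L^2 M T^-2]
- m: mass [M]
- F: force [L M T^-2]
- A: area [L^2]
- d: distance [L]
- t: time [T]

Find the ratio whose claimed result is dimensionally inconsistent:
(A) E/m does not give velocity

(A) E/m: [L^2 T^-2] ≠ velocity [L T^-1] ✗
(B) F/A: [L^-1 M T^-2] = pressure [L^-1 M T^-2] ✓
(C) d/t: [L T^-1] = velocity [L T^-1] ✓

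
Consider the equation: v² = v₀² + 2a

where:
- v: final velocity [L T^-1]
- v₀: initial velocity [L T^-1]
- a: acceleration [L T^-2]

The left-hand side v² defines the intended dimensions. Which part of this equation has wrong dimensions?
The term 2a

Checking each RHS term against the LHS:
- v₀²: [L^2 T^-2] — matches v² [L^2 T^-2] ✓
- 2a: [L T^-2] — does NOT match v² [L^2 T^-2] ✗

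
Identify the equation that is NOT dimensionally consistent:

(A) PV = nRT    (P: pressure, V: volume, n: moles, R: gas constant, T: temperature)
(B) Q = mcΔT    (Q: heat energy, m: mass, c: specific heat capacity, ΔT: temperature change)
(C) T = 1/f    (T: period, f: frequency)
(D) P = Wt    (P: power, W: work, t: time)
(D) P = Wt

The equation (D) P = Wt is dimensionally incorrect.

LHS (P): [L^2 M T^-3]
RHS (Wt): [L^2 M T^-1] ✗

The dimensions do not match. The other three equations balance.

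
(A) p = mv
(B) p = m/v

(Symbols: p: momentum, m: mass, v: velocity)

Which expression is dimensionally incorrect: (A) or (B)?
(B)

(A) p = mv: LHS [L M T^-1], RHS [L M T^-1] ✓
(B) p = m/v: LHS [L M T^-1], RHS [L^-1 M T] ✗

Expression (B) p = m/v is dimensionally incorrect.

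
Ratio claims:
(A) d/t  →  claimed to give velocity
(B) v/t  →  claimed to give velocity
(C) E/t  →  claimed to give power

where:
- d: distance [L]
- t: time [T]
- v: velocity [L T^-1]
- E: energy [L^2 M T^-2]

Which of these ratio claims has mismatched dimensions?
(B) v/t does not give velocity

(A) d/t: [L T^-1] = velocity [L T^-1] ✓
(B) v/t: [L T^-2] ≠ velocity [L T^-1] ✗
(C) E/t: [L^2 M T^-3] = power [L^2 M T^-3] ✓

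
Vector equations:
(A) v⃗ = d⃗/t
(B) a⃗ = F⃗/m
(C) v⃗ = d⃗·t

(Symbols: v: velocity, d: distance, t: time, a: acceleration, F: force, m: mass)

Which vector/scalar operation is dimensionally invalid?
(C) v⃗ = d⃗·t

(A) v⃗ = d⃗/t: LHS [L T^-1], RHS [L T^-1] ✓ — displacement (vector) divided by time (scalar)
(B) a⃗ = F⃗/m: LHS [L T^-2], RHS [L T^-2] ✓ — force (vector) divided by mass (scalar)
(C) v⃗ = d⃗·t: LHS [L T^-1], RHS [L T] ✗ — velocity is displacement per time; should be d⃗/t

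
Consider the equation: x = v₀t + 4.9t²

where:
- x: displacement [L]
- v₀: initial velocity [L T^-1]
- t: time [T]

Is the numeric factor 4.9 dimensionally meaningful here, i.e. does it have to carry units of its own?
Yes

x has dimensions [L], while t² alone has dimensions [T^2]. For the equation to balance, the factor 4.9 must carry dimensions [L T^-2] — it is a dimensional constant (a numerical value of a physical quantity with its units suppressed), not a pure number.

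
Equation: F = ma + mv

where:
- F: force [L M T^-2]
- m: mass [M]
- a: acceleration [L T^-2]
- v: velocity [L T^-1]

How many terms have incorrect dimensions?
1

LHS F: [L M T^-2]
- ma: [L M T^-2] ✓
- mv: [L M T^-1] ✗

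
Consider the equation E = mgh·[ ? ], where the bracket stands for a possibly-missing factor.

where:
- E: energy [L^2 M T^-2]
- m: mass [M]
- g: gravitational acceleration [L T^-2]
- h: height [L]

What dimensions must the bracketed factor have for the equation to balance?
Nothing is missing — the bracketed factor must be dimensionless.

E has dimensions [L^2 M T^-2] and mgh already has dimensions [L^2 M T^-2], so E = mgh is dimensionally complete.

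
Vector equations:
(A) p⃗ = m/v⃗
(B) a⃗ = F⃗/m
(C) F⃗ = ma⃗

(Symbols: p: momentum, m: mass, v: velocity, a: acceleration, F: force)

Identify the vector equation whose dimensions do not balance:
(A) p⃗ = m/v⃗

(A) p⃗ = m/v⃗: LHS [L M T^-1], RHS [L^-1 M T] ✗ — momentum is mass times velocity; should be mv⃗ (and division by a vector is undefined)
(B) a⃗ = F⃗/m: LHS [L T^-2], RHS [L T^-2] ✓ — force (vector) divided by mass (scalar)
(C) F⃗ = ma⃗: LHS [L M T^-2], RHS [L M T^-2] ✓ — Force and acceleration are vectors, mass is a scalar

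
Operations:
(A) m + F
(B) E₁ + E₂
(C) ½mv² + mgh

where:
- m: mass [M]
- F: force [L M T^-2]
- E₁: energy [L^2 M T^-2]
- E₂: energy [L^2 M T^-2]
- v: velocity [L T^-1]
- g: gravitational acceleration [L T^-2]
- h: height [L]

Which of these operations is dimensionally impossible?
(A) m + F

(A) m + F: m [M] and F [L M T^-2] — different dimensions cannot be added/subtracted ✗
(B) E₁ + E₂: E₁ [L^2 M T^-2] and E₂ [L^2 M T^-2] — same dimensions ✓
(C) ½mv² + mgh: ½mv² [L^2 M T^-2] and mgh [L^2 M T^-2] — same dimensions ✓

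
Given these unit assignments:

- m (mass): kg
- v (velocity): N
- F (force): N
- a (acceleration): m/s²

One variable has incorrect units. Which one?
v

The variable v (velocity) should have units m/s, not N.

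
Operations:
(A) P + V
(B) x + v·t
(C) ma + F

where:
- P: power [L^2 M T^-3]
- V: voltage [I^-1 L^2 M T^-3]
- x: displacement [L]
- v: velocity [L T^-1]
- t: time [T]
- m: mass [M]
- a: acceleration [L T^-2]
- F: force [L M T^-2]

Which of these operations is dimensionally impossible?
(A) P + V

(A) P + V: P [L^2 M T^-3] and V [I^-1 L^2 M T^-3] — different dimensions cannot be added/subtracted ✗
(B) x + v·t: x [L] and v·t [L] — same dimensions ✓
(C) ma + F: ma [L M T^-2] and F [L M T^-2] — same dimensions ✓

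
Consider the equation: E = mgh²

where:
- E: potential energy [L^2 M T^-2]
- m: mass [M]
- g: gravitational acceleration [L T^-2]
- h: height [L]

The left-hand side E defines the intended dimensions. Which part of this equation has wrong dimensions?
The right-hand side term mgh²

E has dimensions [L^2 M T^-2], but mgh² has dimensions [L^3 M T^-2], so the term mgh² is dimensionally wrong for E.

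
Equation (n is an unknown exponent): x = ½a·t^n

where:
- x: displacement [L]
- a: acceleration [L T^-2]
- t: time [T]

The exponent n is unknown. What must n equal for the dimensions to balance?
n = 2

x has dimensions [L]; t has dimensions [T].
The rest of the RHS has dimensions [L T^-2], so t^n must supply [T^2].
With n = 2: ½a·t^2 has dimensions [L], matching the LHS ✓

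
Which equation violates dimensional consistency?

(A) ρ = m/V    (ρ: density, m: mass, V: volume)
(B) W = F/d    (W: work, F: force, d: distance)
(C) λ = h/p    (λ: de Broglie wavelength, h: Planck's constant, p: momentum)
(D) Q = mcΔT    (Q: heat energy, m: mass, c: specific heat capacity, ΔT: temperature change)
(B) W = F/d

The equation (B) W = F/d is dimensionally incorrect.

LHS (W): [L^2 M T^-2]
RHS (F/d): [M T^-2] ✗

The dimensions do not match. The other three equations balance.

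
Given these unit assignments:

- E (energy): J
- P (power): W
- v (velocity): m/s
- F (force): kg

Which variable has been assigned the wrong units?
F

The variable F (force) should have units N, not kg.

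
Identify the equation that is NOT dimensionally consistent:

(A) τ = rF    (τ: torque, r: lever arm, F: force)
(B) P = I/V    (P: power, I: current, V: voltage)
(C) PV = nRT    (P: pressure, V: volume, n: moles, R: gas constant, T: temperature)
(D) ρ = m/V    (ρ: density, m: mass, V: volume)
(B) P = I/V

The equation (B) P = I/V is dimensionally incorrect.

LHS (P): [L^2 M T^-3]
RHS (I/V): [I^2 L^-2 M^-1 T^3] ✗

The dimensions do not match. The other three equations balance.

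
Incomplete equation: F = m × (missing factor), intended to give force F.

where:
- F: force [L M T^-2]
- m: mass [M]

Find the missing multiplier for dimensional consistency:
a (acceleration), dimensions [L T^-2]

F has dimensions [L M T^-2] and m has dimensions [M].
The missing factor must have dimensions [L M T^-2] / [M] = [L T^-2], i.e. acceleration (a).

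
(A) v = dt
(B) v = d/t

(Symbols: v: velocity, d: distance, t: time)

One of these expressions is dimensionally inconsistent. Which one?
(A)

(A) v = dt: LHS [L T^-1], RHS [L T] ✗
(B) v = d/t: LHS [L T^-1], RHS [L T^-1] ✓

Expression (A) v = dt is dimensionally incorrect.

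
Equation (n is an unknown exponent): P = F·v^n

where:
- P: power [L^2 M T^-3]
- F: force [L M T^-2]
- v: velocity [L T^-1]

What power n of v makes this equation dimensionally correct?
n = 1

P has dimensions [L^2 M T^-3]; v has dimensions [L T^-1].
The rest of the RHS has dimensions [L M T^-2], so v^n must supply [L T^-1].
With n = 1: F·v^1 has dimensions [L^2 M T^-3], matching the LHS ✓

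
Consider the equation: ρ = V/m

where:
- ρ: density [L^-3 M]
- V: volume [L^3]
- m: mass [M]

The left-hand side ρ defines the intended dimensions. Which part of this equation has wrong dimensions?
The right-hand side term V/m

ρ has dimensions [L^-3 M], but V/m has dimensions [L^3 M^-1], so the term V/m is dimensionally wrong for ρ.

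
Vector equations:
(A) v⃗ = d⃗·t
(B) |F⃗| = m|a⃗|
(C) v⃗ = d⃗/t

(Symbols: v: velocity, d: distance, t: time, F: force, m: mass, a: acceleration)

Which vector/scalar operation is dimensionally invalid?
(A) v⃗ = d⃗·t

(A) v⃗ = d⃗·t: LHS [L T^-1], RHS [L T] ✗ — velocity is displacement per time; should be d⃗/t
(B) |F⃗| = m|a⃗|: LHS [L M T^-2], RHS [L M T^-2] ✓ — magnitudes of vectors are scalars
(C) v⃗ = d⃗/t: LHS [L T^-1], RHS [L T^-1] ✓ — displacement (vector) divided by time (scalar)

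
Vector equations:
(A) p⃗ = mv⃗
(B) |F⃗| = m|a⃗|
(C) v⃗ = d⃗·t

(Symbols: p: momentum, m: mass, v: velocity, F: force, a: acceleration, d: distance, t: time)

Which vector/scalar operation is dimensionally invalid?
(C) v⃗ = d⃗·t

(A) p⃗ = mv⃗: LHS [L M T^-1], RHS [L M T^-1] ✓ — mass (scalar) times velocity (vector)
(B) |F⃗| = m|a⃗|: LHS [L M T^-2], RHS [L M T^-2] ✓ — magnitudes of vectors are scalars
(C) v⃗ = d⃗·t: LHS [L T^-1], RHS [L T] ✗ — velocity is displacement per time; should be d⃗/t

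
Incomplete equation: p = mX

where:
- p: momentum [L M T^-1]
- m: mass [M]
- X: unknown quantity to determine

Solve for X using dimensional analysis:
X = v (velocity), dimensions [L T^-1]

p has dimensions [L M T^-1]; the rest of the RHS (m) has dimensions [M].
So X must have dimensions [L T^-1] — X = v (velocity).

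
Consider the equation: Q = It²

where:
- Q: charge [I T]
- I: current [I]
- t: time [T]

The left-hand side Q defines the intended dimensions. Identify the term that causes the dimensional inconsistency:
The right-hand side term It²

Q has dimensions [I T], but It² has dimensions [I T^2], so the term It² is dimensionally wrong for Q.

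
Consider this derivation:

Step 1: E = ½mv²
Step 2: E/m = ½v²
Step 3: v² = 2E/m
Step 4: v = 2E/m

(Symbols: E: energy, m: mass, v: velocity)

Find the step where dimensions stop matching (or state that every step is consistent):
Step 4

Step 1: E = ½mv² → LHS [L^2 M T^-2], RHS [L^2 M T^-2] ✓
Step 2: E/m = ½v² → LHS [L^2 T^-2], RHS [L^2 T^-2] ✓
Step 3: v² = 2E/m → LHS [L^2 T^-2], RHS [L^2 T^-2] ✓
Step 4: v = 2E/m → LHS [L T^-1], RHS [L^2 T^-2] ✗

The first dimensional inconsistency appears in step 4: v = 2E/m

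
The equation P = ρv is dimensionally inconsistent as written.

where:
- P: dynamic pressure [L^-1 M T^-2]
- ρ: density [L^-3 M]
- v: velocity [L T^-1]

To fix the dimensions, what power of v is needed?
The exponent of v should be 2: P = ρv^2

The LHS P has dimensions [L^-1 M T^-2]; v has dimensions [L T^-1].
As written, the RHS ρv (exponent 1 on v) has dimensions [L^-2 M T^-1], which does not match.
With exponent 2, the RHS ρv^2 has dimensions [L^-1 M T^-2], matching the LHS.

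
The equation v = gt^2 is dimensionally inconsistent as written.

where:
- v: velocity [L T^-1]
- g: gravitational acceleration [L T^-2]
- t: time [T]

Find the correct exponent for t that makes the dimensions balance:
The exponent of t should be 1: v = gt

The LHS v has dimensions [L T^-1]; t has dimensions [T].
As written, the RHS gt^2 (exponent 2 on t) has dimensions [L], which does not match.
With exponent 1, the RHS gt has dimensions [L T^-1], matching the LHS.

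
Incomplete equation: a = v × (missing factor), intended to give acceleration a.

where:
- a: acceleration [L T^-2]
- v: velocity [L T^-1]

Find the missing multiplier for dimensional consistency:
1/t (inverse time), dimensions [T^-1]

a has dimensions [L T^-2] and v has dimensions [L T^-1].
The missing factor must have dimensions [L T^-2] / [L T^-1] = [T^-1], i.e. inverse time (1/t).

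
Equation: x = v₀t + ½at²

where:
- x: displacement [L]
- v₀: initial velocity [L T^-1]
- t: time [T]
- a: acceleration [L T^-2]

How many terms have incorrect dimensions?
0

LHS x: [L]
- v₀t: [L] ✓
- ½at²: [L] ✓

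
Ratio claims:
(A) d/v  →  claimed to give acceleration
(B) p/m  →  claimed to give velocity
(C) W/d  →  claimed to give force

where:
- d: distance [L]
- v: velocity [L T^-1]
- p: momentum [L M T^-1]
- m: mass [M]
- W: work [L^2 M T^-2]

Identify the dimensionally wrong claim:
(A) d/v does not give acceleration

(A) d/v: [T] ≠ acceleration [L T^-2] ✗
(B) p/m: [L T^-1] = velocity [L T^-1] ✓
(C) W/d: [L M T^-2] = force [L M T^-2] ✓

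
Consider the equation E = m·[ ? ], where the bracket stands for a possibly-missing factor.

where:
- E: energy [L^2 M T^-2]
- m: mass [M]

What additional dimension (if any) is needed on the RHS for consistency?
[L^2 T^-2] — velocity squared (e.g. v²)

E has dimensions [L^2 M T^-2]; m has dimensions [M].
The bracketed factor must supply [L^2 M T^-2] / [M] = [L^2 T^-2].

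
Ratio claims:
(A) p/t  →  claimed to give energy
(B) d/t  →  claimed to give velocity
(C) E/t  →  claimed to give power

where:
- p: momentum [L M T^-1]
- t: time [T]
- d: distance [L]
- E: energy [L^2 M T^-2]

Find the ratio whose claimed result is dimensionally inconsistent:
(A) p/t does not give energy

(A) p/t: [L M T^-2] ≠ energy [L^2 M T^-2] ✗
(B) d/t: [L T^-1] = velocity [L T^-1] ✓
(C) E/t: [L^2 M T^-3] = power [L^2 M T^-3] ✓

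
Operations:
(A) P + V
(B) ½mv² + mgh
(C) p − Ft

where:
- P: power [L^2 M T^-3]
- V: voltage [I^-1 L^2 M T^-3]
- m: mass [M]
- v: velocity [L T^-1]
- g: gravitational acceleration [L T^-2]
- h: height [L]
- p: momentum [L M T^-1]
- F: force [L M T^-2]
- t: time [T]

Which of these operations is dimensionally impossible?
(A) P + V

(A) P + V: P [L^2 M T^-3] and V [I^-1 L^2 M T^-3] — different dimensions cannot be added/subtracted ✗
(B) ½mv² + mgh: ½mv² [L^2 M T^-2] and mgh [L^2 M T^-2] — same dimensions ✓
(C) p − Ft: p [L M T^-1] and Ft [L M T^-1] — same dimensions ✓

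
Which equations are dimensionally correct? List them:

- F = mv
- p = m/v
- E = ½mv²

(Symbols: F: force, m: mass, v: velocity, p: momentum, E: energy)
Dimensionally correct: E = ½mv²
Dimensionally incorrect: F = mv, p = m/v
Ordered (correct first, then incorrect): E = ½mv², F = mv, p = m/v

- F = mv: LHS [L M T^-2], RHS [L M T^-1] → incorrect ✗
- p = m/v: LHS [L M T^-1], RHS [L^-1 M T] → incorrect ✗
- E = ½mv²: LHS [L^2 M T^-2], RHS [L^2 M T^-2] → correct ✓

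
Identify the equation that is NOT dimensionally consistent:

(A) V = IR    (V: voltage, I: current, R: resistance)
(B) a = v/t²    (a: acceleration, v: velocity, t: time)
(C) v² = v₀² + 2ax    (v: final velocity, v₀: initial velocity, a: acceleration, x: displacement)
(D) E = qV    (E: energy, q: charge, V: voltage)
(B) a = v/t²

The equation (B) a = v/t² is dimensionally incorrect.

LHS (a): [L T^-2]
RHS (v/t²): [L T^-3] ✗

The dimensions do not match. The other three equations balance.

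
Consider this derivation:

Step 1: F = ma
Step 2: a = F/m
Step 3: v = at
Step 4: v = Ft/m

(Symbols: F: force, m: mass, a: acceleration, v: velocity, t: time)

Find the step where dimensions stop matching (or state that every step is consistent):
No step introduces an error — all steps are dimensionally consistent.

Step 1: F = ma → LHS [L M T^-2], RHS [L M T^-2] ✓
Step 2: a = F/m → LHS [L T^-2], RHS [L T^-2] ✓
Step 3: v = at → LHS [L T^-1], RHS [L T^-1] ✓
Step 4: v = Ft/m → LHS [L T^-1], RHS [L T^-1] ✓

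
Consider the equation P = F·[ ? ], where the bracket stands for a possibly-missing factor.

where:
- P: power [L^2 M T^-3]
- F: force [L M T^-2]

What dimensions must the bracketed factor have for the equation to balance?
[L T^-1] — velocity (e.g. v)

P has dimensions [L^2 M T^-3]; F has dimensions [L M T^-2].
The bracketed factor must supply [L^2 M T^-3] / [L M T^-2] = [L T^-1].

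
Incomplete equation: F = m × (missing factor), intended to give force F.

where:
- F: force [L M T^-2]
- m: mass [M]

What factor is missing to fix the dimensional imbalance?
a (acceleration), dimensions [L T^-2]

F has dimensions [L M T^-2] and m has dimensions [M].
The missing factor must have dimensions [L M T^-2] / [M] = [L T^-2], i.e. acceleration (a).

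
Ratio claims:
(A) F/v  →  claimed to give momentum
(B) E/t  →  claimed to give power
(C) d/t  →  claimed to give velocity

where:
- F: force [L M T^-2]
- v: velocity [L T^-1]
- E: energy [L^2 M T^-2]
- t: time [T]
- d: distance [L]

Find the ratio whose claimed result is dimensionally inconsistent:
(A) F/v does not give momentum

(A) F/v: [M T^-1] ≠ momentum [L M T^-1] ✗
(B) E/t: [L^2 M T^-3] = power [L^2 M T^-3] ✓
(C) d/t: [L T^-1] = velocity [L T^-1] ✓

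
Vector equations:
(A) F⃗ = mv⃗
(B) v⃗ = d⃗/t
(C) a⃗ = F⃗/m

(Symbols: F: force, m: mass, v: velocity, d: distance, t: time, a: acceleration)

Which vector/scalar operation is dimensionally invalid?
(A) F⃗ = mv⃗

(A) F⃗ = mv⃗: LHS [L M T^-2], RHS [L M T^-1] ✗ — mass times velocity is momentum, not force; should be ma⃗
(B) v⃗ = d⃗/t: LHS [L T^-1], RHS [L T^-1] ✓ — displacement (vector) divided by time (scalar)
(C) a⃗ = F⃗/m: LHS [L T^-2], RHS [L T^-2] ✓ — force (vector) divided by mass (scalar)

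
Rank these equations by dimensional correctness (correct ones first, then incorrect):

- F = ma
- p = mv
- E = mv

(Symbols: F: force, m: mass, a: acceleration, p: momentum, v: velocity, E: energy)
Dimensionally correct: F = ma, p = mv
Dimensionally incorrect: E = mv
Ordered (correct first, then incorrect): F = ma, p = mv, E = mv

- F = ma: LHS [L M T^-2], RHS [L M T^-2] → correct ✓
- p = mv: LHS [L M T^-1], RHS [L M T^-1] → correct ✓
- E = mv: LHS [L^2 M T^-2], RHS [L M T^-1] → incorrect ✗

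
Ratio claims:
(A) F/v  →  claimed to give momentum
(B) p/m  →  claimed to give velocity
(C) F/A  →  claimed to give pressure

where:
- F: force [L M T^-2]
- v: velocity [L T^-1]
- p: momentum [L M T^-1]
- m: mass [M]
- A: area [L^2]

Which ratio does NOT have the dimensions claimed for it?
(A) F/v does not give momentum

(A) F/v: [M T^-1] ≠ momentum [L M T^-1] ✗
(B) p/m: [L T^-1] = velocity [L T^-1] ✓
(C) F/A: [L^-1 M T^-2] = pressure [L^-1 M T^-2] ✓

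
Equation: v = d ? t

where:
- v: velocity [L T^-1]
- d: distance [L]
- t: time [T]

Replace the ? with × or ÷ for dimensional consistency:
division (÷): v = d ÷ t

v [L T^-1]; d [L]; t [T].
d × t → [L T] ✗
d ÷ t → [L T^-1] ✓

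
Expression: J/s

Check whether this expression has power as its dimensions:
Yes

The expression J/s has dimensions [L^2 M T^-3], which is exactly power [L^2 M T^-3].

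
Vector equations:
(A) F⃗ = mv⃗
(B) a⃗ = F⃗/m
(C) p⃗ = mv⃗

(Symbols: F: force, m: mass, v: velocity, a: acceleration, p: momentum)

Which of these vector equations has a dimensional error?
(A) F⃗ = mv⃗

(A) F⃗ = mv⃗: LHS [L M T^-2], RHS [L M T^-1] ✗ — mass times velocity is momentum, not force; should be ma⃗
(B) a⃗ = F⃗/m: LHS [L T^-2], RHS [L T^-2] ✓ — force (vector) divided by mass (scalar)
(C) p⃗ = mv⃗: LHS [L M T^-1], RHS [L M T^-1] ✓ — mass (scalar) times velocity (vector)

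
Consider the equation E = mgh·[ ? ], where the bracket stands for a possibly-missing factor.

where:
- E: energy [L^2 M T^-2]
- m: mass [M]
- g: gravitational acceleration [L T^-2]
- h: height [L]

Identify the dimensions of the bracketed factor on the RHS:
Nothing is missing — the bracketed factor must be dimensionless.

E has dimensions [L^2 M T^-2] and mgh already has dimensions [L^2 M T^-2], so E = mgh is dimensionally complete.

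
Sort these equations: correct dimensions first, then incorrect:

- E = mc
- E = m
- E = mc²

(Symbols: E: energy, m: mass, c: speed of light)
Dimensionally correct: E = mc²
Dimensionally incorrect: E = mc, E = m
Ordered (correct first, then incorrect): E = mc², E = mc, E = m

- E = mc: LHS [L^2 M T^-2], RHS [L M T^-1] → incorrect ✗
- E = m: LHS [L^2 M T^-2], RHS [M] → incorrect ✗
- E = mc²: LHS [L^2 M T^-2], RHS [L^2 M T^-2] → correct ✓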